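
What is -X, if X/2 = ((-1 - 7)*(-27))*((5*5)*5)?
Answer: -54000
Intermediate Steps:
X = 54000 (X = 2*(((-1 - 7)*(-27))*((5*5)*5)) = 2*((-8*(-27))*(25*5)) = 2*(216*125) = 2*27000 = 54000)
-X = -1*54000 = -54000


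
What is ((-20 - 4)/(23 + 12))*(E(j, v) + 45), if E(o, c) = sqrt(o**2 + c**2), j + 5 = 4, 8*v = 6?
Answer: -222/7 ≈ -31.714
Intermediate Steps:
v = 3/4 (v = (1/8)*6 = 3/4 ≈ 0.75000)
j = -1 (j = -5 + 4 = -1)
E(o, c) = sqrt(c**2 + o**2)
((-20 - 4)/(23 + 12))*(E(j, v) + 45) = ((-20 - 4)/(23 + 12))*(sqrt((3/4)**2 + (-1)**2) + 45) = (-24/35)*(sqrt(9/16 + 1) + 45) = (-24*1/35)*(sqrt(25/16) + 45) = -24*(5/4 + 45)/35 = -24/35*185/4 = -222/7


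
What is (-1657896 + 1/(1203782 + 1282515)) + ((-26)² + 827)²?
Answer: 1494545448562/2486297 ≈ 6.0111e+5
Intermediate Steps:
(-1657896 + 1/(1203782 + 1282515)) + ((-26)² + 827)² = (-1657896 + 1/2486297) + (676 + 827)² = (-1657896 + 1/2486297) + 1503² = -4122021851111/2486297 + 2259009 = 1494545448562/2486297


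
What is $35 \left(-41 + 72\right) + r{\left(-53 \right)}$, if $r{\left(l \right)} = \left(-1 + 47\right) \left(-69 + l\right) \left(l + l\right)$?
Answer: $595957$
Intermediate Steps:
$r{\left(l \right)} = 2 l \left(-3174 + 46 l\right)$ ($r{\left(l \right)} = 46 \left(-69 + l\right) 2 l = \left(-3174 + 46 l\right) 2 l = 2 l \left(-3174 + 46 l\right)$)
$35 \left(-41 + 72\right) + r{\left(-53 \right)} = 35 \left(-41 + 72\right) + 92 \left(-53\right) \left(-69 - 53\right) = 35 \cdot 31 + 92 \left(-53\right) \left(-122\right) = 1085 + 594872 = 595957$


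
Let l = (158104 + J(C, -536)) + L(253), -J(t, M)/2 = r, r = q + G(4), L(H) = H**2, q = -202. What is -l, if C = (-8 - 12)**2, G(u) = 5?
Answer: -222507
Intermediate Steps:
C = 400 (C = (-20)**2 = 400)
r = -197 (r = -202 + 5 = -197)
J(t, M) = 394 (J(t, M) = -2*(-197) = 394)
l = 222507 (l = (158104 + 394) + 253**2 = 158498 + 64009 = 222507)
-l = -1*222507 = -222507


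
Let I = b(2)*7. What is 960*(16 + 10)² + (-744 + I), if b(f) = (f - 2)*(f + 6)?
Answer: 648216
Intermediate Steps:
b(f) = (-2 + f)*(6 + f)
I = 0 (I = (-12 + 2² + 4*2)*7 = (-12 + 4 + 8)*7 = 0*7 = 0)
960*(16 + 10)² + (-744 + I) = 960*(16 + 10)² + (-744 + 0) = 960*26² - 744 = 960*676 - 744 = 648960 - 744 = 648216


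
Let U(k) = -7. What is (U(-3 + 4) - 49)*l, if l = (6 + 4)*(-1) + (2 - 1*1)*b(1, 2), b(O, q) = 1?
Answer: 504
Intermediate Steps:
l = -9 (l = (6 + 4)*(-1) + (2 - 1*1)*1 = 10*(-1) + (2 - 1)*1 = -10 + 1*1 = -10 + 1 = -9)
(U(-3 + 4) - 49)*l = (-7 - 49)*(-9) = -56*(-9) = 504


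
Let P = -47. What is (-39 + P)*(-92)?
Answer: 7912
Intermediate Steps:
(-39 + P)*(-92) = (-39 - 47)*(-92) = -86*(-92) = 7912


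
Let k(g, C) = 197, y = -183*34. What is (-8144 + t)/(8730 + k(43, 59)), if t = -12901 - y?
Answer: -14823/8927 ≈ -1.6605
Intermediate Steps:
y = -6222
t = -6679 (t = -12901 - 1*(-6222) = -12901 + 6222 = -6679)
(-8144 + t)/(8730 + k(43, 59)) = (-8144 - 6679)/(8730 + 197) = -14823/8927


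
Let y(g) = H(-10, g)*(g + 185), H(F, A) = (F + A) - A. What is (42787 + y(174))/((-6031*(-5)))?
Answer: 39197/30155 ≈ 1.2999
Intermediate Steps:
H(F, A) = F (H(F, A) = (A + F) - A = F)
y(g) = -1850 - 10*g (y(g) = -10*(g + 185) = -10*(185 + g) = -1850 - 10*g)
(42787 + y(174))/((-6031*(-5))) = (42787 + (-1850 - 10*174))/((-6031*(-5))) = (42787 + (-1850 - 1740))/30155 = (42787 - 3590)*(1/30155) = 39197*(1/30155) = 39197/30155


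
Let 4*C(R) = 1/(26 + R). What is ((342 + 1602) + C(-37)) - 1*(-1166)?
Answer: 136839/44 ≈ 3110.0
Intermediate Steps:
C(R) = 1/(4*(26 + R))
((342 + 1602) + C(-37)) - 1*(-1166) = ((342 + 1602) + 1/(4*(26 - 37))) - 1*(-1166) = (1944 + (¼)/(-11)) + 1166 = (1944 + (¼)*(-1/11)) + 1166 = (1944 - 1/44) + 1166 = 85535/44 + 1166 = 136839/44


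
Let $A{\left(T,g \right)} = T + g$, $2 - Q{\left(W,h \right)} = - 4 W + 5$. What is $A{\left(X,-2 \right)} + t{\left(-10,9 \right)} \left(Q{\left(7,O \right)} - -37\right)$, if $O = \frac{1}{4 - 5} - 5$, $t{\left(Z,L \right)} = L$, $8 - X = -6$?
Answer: $570$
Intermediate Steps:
$X = 14$ ($X = 8 - -6 = 8 + 6 = 14$)
$O = -6$ ($O = \frac{1}{-1} - 5 = -1 - 5 = -6$)
$Q{\left(W,h \right)} = -3 + 4 W$ ($Q{\left(W,h \right)} = 2 - \left(- 4 W + 5\right) = 2 - \left(5 - 4 W\right) = 2 + \left(-5 + 4 W\right) = -3 + 4 W$)
$A{\left(X,-2 \right)} + t{\left(-10,9 \right)} \left(Q{\left(7,O \right)} - -37\right) = \left(14 - 2\right) + 9 \left(\left(-3 + 4 \cdot 7\right) - -37\right) = 12 + 9 \left(\left(-3 + 28\right) + 37\right) = 12 + 9 \left(25 + 37\right) = 12 + 9 \cdot 62 = 12 + 558 = 570$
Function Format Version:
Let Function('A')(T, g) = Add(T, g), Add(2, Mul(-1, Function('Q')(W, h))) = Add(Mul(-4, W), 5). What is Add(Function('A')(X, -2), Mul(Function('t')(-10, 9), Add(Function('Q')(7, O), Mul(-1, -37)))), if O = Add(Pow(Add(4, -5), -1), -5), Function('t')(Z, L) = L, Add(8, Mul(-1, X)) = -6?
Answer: 570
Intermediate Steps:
X = 14 (X = Add(8, Mul(-1, -6)) = Add(8, 6) = 14)
O = -6 (O = Add(Pow(-1, -1), -5) = Add(-1, -5) = -6)
Function('Q')(W, h) = Add(-3, Mul(4, W)) (Function('Q')(W, h) = Add(2, Mul(-1, Add(Mul(-4, W), 5))) = Add(2, Mul(-1, Add(5, Mul(-4, W)))) = Add(2, Add(-5, Mul(4, W))) = Add(-3, Mul(4, W)))
Add(Function('A')(X, -2), Mul(Function('t')(-10, 9), Add(Function('Q')(7, O), Mul(-1, -37)))) = Add(Add(14, -2), Mul(9, Add(Add(-3, Mul(4, 7)), Mul(-1, -37)))) = Add(12, Mul(9, Add(Add(-3, 28), 37))) = Add(12, Mul(9, Add(25, 37))) = Add(12, Mul(9, 62)) = Add(12, 558) = 570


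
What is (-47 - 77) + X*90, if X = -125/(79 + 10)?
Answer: -22286/89 ≈ -250.40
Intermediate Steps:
X = -125/89 ≈ -1.4045
(-47 - 77) + X*90 = (-47 - 77) - 125/89*90 = -124 - 11250/89 = -22286/89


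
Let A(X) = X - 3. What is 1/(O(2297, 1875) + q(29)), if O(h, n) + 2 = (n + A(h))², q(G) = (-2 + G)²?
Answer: 1/17381288 ≈ 5.7533e-8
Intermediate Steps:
A(X) = -3 + X
O(h, n) = -2 + (-3 + h + n)² (O(h, n) = -2 + (n + (-3 + h))² = -2 + (-3 + h + n)²)
1/(O(2297, 1875) + q(29)) = 1/((-2 + (-3 + 2297 + 1875)²) + (-2 + 29)²) = 1/((-2 + 4169²) + 27²) = 1/((-2 + 17380561) + 729) = 1/(17380559 + 729) = 1/17381288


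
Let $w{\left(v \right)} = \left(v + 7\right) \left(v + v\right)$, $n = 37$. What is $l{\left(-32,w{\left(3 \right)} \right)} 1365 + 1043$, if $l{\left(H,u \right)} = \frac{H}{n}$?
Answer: $- \frac{5089}{37} \approx -137.54$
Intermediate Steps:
$w{\left(v \right)} = 2 v \left(7 + v\right)$ ($w{\left(v \right)} = \left(7 + v\right) 2 v = 2 v \left(7 + v\right)$)
$l{\left(H,u \right)} = \frac{H}{37}$
$l{\left(-32,w{\left(3 \right)} \right)} 1365 + 1043 = \frac{1}{37} \left(-32\right) 1365 + 1043 = \left(- \frac{32}{37}\right) 1365 + 1043 = - \frac{43680}{37} + 1043 = - \frac{5089}{37}$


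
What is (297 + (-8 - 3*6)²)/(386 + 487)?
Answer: 973/873 ≈ 1.1145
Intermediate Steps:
(297 + (-8 - 3*6)²)/(386 + 487) = (297 + (-8 - 18)²)/873 = (297 + (-26)²)*(1/873) = (297 + 676)*(1/873) = 973*(1/873) = 973/873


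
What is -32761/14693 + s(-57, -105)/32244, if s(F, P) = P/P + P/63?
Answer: -1584533219/710641638 ≈ -2.2297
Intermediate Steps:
s(F, P) = 1 + P/63 (s(F, P) = 1 + P*(1/63) = 1 + P/63)
-32761/14693 + s(-57, -105)/32244 = -32761/14693 + (1 + (1/63)*(-105))/32244 = -32761*1/14693 + (1 - 5/3)*(1/32244) = -32761/14693 - ⅔*1/32244 = -32761/14693 - 1/48366 = -1584533219/710641638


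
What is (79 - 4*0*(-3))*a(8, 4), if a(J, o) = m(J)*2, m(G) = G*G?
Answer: 10112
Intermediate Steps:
m(G) = G²
a(J, o) = 2*J² (a(J, o) = J²*2 = 2*J²)
(79 - 4*0*(-3))*a(8, 4) = (79 - 4*0*(-3))*(2*8²) = (79 + 0*(-3))*(2*64) = (79 + 0)*128 = 79*128 = 10112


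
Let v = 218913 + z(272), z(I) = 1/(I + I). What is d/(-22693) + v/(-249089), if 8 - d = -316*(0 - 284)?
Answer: 9457145017787/3075001712288 ≈ 3.0755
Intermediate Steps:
z(I) = 1/(2*I)
v = 119088673/544 (v = 218913 + (½)/272 = 218913 + (½)*(1/272) = 218913 + 1/544 = 119088673/544 ≈ 2.1891e+5)
d = -89736 (d = 8 - (-316)*(0 - 284) = 8 - (-316)*(-284) = 8 - 1*89744 = 8 - 89744 = -89736)
d/(-22693) + v/(-249089) = -89736/(-22693) + (119088673/544)/(-249089) = -89736*(-1/22693) + (119088673/544)*(-1/249089) = 89736/22693 - 119088673/135504416 = 9457145017787/3075001712288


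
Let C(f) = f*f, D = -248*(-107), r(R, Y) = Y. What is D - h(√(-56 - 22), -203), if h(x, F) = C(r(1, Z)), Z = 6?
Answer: 26500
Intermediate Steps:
D = 26536
C(f) = f²
h(x, F) = 36 (h(x, F) = 6² = 36)
D - h(√(-56 - 22), -203) = 26536 - 1*36 = 26536 - 36 = 26500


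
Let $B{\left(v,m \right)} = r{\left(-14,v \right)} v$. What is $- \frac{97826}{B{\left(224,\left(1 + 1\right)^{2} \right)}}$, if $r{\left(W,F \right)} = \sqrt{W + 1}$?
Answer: $\frac{48913 i \sqrt{13}}{1456} \approx 121.13 i$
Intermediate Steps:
$r{\left(W,F \right)} = \sqrt{1 + W}$
$B{\left(v,m \right)} = i v \sqrt{13}$ ($B{\left(v,m \right)} = \sqrt{1 - 14} v = \sqrt{-13} v = i \sqrt{13} v = i v \sqrt{13}$)
$- \frac{97826}{B{\left(224,\left(1 + 1\right)^{2} \right)}} = - \frac{97826}{i 224 \sqrt{13}} = - \frac{97826}{224 i \sqrt{13}} = - 97826 \left(- \frac{i \sqrt{13}}{2912}\right) = \frac{48913 i \sqrt{13}}{1456}$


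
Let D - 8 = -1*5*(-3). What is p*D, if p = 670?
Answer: 15410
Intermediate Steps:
D = 23 (D = 8 - 1*5*(-3) = 8 - 5*(-3) = 8 + 15 = 23)
p*D = 670*23 = 15410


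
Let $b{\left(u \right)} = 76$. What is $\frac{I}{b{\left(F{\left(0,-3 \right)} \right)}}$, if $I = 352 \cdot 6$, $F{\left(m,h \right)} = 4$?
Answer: $\frac{528}{19} \approx 27.789$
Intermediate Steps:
$I = 2112$
$\frac{I}{b{\left(F{\left(0,-3 \right)} \right)}} = \frac{2112}{76} = 2112 \cdot \frac{1}{76} = \frac{528}{19}$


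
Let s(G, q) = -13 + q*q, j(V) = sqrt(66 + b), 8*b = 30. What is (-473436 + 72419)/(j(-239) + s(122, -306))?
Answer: -150177658364/35061064237 + 2406102*sqrt(31)/35061064237 ≈ -4.2829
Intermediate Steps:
b = 15/4 (b = (1/8)*30 = 15/4 ≈ 3.7500)
j(V) = 3*sqrt(31)/2 (j(V) = sqrt(66 + 15/4) = sqrt(279/4) = 3*sqrt(31)/2)
s(G, q) = -13 + q**2
(-473436 + 72419)/(j(-239) + s(122, -306)) = (-473436 + 72419)/(3*sqrt(31)/2 + (-13 + (-306)**2)) = -401017/(3*sqrt(31)/2 + (-13 + 93636)) = -401017/(3*sqrt(31)/2 + 93623) = -401017/(93623 + 3*sqrt(31)/2)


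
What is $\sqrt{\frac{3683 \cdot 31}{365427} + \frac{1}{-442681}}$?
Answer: $\frac{\sqrt{2516476960250401718}}{2838027891} \approx 0.55896$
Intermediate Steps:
$\sqrt{\frac{3683 \cdot 31}{365427} + \frac{1}{-442681}} = \sqrt{114173 \cdot \frac{1}{365427} - \frac{1}{442681}} = \sqrt{\frac{114173}{365427} - \frac{1}{442681}} = \sqrt{\frac{2660097494}{8514083673}} = \frac{\sqrt{2516476960250401718}}{2838027891}$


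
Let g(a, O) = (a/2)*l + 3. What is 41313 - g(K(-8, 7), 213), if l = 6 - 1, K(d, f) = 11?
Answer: 82565/2 ≈ 41283.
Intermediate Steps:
l = 5
g(a, O) = 3 + 5*a/2 (g(a, O) = (a/2)*5 + 3 = 5*a/2 + 3 = 3 + 5*a/2)
41313 - g(K(-8, 7), 213) = 41313 - (3 + (5/2)*11) = 41313 - (3 + 55/2) = 41313 - 1*61/2 = 41313 - 61/2 = 82565/2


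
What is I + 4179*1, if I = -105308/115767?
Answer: 483684985/115767 ≈ 4178.1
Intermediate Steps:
I = -105308/115767 (I = -105308*1/115767 = -105308/115767 ≈ -0.90965)
I + 4179*1 = -105308/115767 + 4179*1 = -105308/115767 + 4179 = 483684985/115767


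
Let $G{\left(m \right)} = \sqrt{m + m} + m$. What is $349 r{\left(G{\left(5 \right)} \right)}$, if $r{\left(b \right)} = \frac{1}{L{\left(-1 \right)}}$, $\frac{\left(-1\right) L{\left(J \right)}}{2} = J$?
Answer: $\frac{349}{2} \approx 174.5$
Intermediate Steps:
$L{\left(J \right)} = - 2 J$
$G{\left(m \right)} = m + \sqrt{2} \sqrt{m}$ ($G{\left(m \right)} = \sqrt{2 m} + m = \sqrt{2} \sqrt{m} + m = m + \sqrt{2} \sqrt{m}$)
$r{\left(b \right)} = \frac{1}{2}$ ($r{\left(b \right)} = \frac{1}{\left(-2\right) \left(-1\right)} = \frac{1}{2}$)
$349 r{\left(G{\left(5 \right)} \right)} = 349 \cdot \frac{1}{2} = \frac{349}{2}$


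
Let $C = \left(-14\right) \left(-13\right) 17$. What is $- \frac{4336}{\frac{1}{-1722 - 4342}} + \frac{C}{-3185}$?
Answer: $\frac{920272606}{35} \approx 2.6294 \cdot 10^{7}$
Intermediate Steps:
$C = 3094$ ($C = 182 \cdot 17 = 3094$)
$- \frac{4336}{\frac{1}{-1722 - 4342}} + \frac{C}{-3185} = - \frac{4336}{\frac{1}{-1722 - 4342}} + \frac{3094}{-3185} = - \frac{4336}{\frac{1}{-6064}} + 3094 \left(- \frac{1}{3185}\right) = - \frac{4336}{- \frac{1}{6064}} - \frac{34}{35} = \left(-4336\right) \left(-6064\right) - \frac{34}{35} = 26293504 - \frac{34}{35} = \frac{920272606}{35}$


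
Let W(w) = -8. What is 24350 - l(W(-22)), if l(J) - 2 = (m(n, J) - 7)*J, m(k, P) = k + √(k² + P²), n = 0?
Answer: 24356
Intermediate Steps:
m(k, P) = k + √(P² + k²)
l(J) = 2 + J*(-7 + √(J²)) (l(J) = 2 + ((0 + √(J² + 0²)) - 7)*J = 2 + ((0 + √(J² + 0)) - 7)*J = 2 + ((0 + √(J²)) - 7)*J = 2 + (√(J²) - 7)*J = 2 + (-7 + √(J²))*J = 2 + J*(-7 + √(J²)))
24350 - l(W(-22)) = 24350 - (2 - 7*(-8) - 8*√((-8)²)) = 24350 - (2 + 56 - 8*√64) = 24350 - (2 + 56 - 8*8) = 24350 - (2 + 56 - 64) = 24350 - 1*(-6) = 24350 + 6 = 24356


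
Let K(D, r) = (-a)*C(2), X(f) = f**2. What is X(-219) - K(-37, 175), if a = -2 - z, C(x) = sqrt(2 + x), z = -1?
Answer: 47959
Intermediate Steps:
a = -1 (a = -2 - 1*(-1) = -2 + 1 = -1)
K(D, r) = 2 (K(D, r) = (-1*(-1))*sqrt(2 + 2) = 1*sqrt(4) = 1*2 = 2)
X(-219) - K(-37, 175) = (-219)**2 - 1*2 = 47961 - 2 = 47959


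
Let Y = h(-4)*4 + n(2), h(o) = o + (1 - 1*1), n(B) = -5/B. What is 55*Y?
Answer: -2035/2 ≈ -1017.5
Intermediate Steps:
h(o) = o (h(o) = o + (1 - 1) = o + 0 = o)
Y = -37/2 (Y = -4*4 - 5/2 = -16 - 5*½ = -16 - 5/2 = -37/2 ≈ -18.500)
55*Y = 55*(-37/2) = -2035/2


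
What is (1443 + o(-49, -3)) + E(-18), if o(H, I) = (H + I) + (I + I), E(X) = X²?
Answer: 1709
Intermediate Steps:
o(H, I) = H + 3*I (o(H, I) = (H + I) + 2*I = H + 3*I)
(1443 + o(-49, -3)) + E(-18) = (1443 + (-49 + 3*(-3))) + (-18)² = (1443 + (-49 - 9)) + 324 = (1443 - 58) + 324 = 1385 + 324 = 1709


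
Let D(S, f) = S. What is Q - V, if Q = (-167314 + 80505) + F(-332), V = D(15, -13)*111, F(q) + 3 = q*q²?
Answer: -36682845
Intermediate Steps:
F(q) = -3 + q³ (F(q) = -3 + q*q² = -3 + q³)
V = 1665 (V = 15*111 = 1665)
Q = -36681180 (Q = (-167314 + 80505) + (-3 + (-332)³) = -86809 + (-3 - 36594368) = -86809 - 36594371 = -36681180)
Q - V = -36681180 - 1*1665 = -36681180 - 1665 = -36682845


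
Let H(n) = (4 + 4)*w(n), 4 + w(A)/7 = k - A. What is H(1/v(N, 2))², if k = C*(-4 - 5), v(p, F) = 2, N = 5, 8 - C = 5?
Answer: 3111696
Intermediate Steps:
C = 3 (C = 8 - 1*5 = 8 - 5 = 3)
k = -27 (k = 3*(-4 - 5) = 3*(-9) = -27)
w(A) = -217 - 7*A (w(A) = -28 + 7*(-27 - A) = -28 + (-189 - 7*A) = -217 - 7*A)
H(n) = -1736 - 56*n (H(n) = (4 + 4)*(-217 - 7*n) = 8*(-217 - 7*n) = -1736 - 56*n)
H(1/v(N, 2))² = (-1736 - 56/2)² = (-1736 - 56*½)² = (-1736 - 28)² = (-1764)² = 3111696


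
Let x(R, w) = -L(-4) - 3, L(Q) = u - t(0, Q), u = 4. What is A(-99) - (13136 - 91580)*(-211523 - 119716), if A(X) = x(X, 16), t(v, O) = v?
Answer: -25983712123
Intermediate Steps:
L(Q) = 4 (L(Q) = 4 - 1*0 = 4 + 0 = 4)
x(R, w) = -7 (x(R, w) = -1*4 - 3 = -4 - 3 = -7)
A(X) = -7
A(-99) - (13136 - 91580)*(-211523 - 119716) = -7 - (13136 - 91580)*(-211523 - 119716) = -7 - (-78444)*(-331239) = -7 - 1*25983712116 = -7 - 25983712116 = -25983712123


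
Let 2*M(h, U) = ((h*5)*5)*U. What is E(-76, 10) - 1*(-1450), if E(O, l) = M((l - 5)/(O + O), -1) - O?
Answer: 464029/304 ≈ 1526.4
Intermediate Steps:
M(h, U) = 25*U*h/2 (M(h, U) = (((h*5)*5)*U)/2 = (((5*h)*5)*U)/2 = ((25*h)*U)/2 = (25*U*h)/2 = 25*U*h/2)
E(O, l) = -O - 25*(-5 + l)/(4*O) (E(O, l) = (25/2)*(-1)*((l - 5)/(O + O)) - O = (25/2)*(-1)*((-5 + l)/((2*O))) - O = (25/2)*(-1)*((-5 + l)*(1/(2*O))) - O = (25/2)*(-1)*((-5 + l)/(2*O)) - O = -25*(-5 + l)/(4*O) - O = -O - 25*(-5 + l)/(4*O))
E(-76, 10) - 1*(-1450) = (1/4)*(125 - 25*10 - 4*(-76)**2)/(-76) - 1*(-1450) = (1/4)*(-1/76)*(125 - 250 - 4*5776) + 1450 = (1/4)*(-1/76)*(125 - 250 - 23104) + 1450 = (1/4)*(-1/76)*(-23229) + 1450 = 23229/304 + 1450 = 464029/304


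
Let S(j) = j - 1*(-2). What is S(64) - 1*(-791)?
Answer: 857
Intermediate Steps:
S(j) = 2 + j (S(j) = j + 2 = 2 + j)
S(64) - 1*(-791) = (2 + 64) - 1*(-791) = 66 + 791 = 857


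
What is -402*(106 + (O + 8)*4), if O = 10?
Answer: -71556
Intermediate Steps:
-402*(106 + (O + 8)*4) = -402*(106 + (10 + 8)*4) = -402*(106 + 18*4) = -402*(106 + 72) = -402*178 = -71556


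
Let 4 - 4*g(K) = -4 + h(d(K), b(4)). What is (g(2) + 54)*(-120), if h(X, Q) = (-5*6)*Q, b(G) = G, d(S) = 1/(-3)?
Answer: -10320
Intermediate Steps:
d(S) = -1/3
h(X, Q) = -30*Q
g(K) = 32 (g(K) = 1 - (-4 - 30*4)/4 = 1 - (-4 - 120)/4 = 1 - 1/4*(-124) = 1 + 31 = 32)
(g(2) + 54)*(-120) = (32 + 54)*(-120) = 86*(-120) = -10320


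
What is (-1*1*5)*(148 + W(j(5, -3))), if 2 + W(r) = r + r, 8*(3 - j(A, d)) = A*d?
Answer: -3115/4 ≈ -778.75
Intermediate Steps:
j(A, d) = 3 - A*d/8
W(r) = -2 + 2*r (W(r) = -2 + (r + r) = -2 + 2*r)
(-1*1*5)*(148 + W(j(5, -3))) = (-1*1*5)*(148 + (-2 + 2*(3 - ⅛*5*(-3)))) = (-1*5)*(148 + (-2 + 2*(3 + 15/8))) = -5*(148 + (-2 + 2*(39/8))) = -5*(148 + (-2 + 39/4)) = -5*(148 + 31/4) = -5*623/4 = -3115/4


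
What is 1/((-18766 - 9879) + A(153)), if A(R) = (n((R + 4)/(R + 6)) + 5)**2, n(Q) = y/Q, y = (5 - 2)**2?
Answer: -24649/701159949 ≈ -3.5155e-5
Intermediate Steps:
y = 9 (y = 3**2 = 9)
n(Q) = 9/Q
A(R) = (5 + 9*(6 + R)/(4 + R))**2 (A(R) = (9/(((R + 4)/(R + 6))) + 5)**2 = (9/(((4 + R)/(6 + R))) + 5)**2 = (9*((6 + R)/(4 + R)) + 5)**2 = (9*(6 + R)/(4 + R) + 5)**2 = (5 + 9*(6 + R)/(4 + R))**2)
1/((-18766 - 9879) + A(153)) = 1/((-18766 - 9879) + 4*(37 + 7*153)**2/(4 + 153)**2) = 1/(-28645 + 4*(37 + 1071)**2/157**2) = 1/(-28645 + 4*(1/24649)*1108**2) = 1/(-28645 + 4*(1/24649)*1227664) = 1/(-28645 + 4910656/24649) = 1/(-701159949/24649) = -24649/701159949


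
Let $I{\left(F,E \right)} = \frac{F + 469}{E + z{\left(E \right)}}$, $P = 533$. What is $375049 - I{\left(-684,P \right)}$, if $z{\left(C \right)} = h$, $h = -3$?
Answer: $\frac{39755237}{106} \approx 3.7505 \cdot 10^{5}$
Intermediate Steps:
$z{\left(C \right)} = -3$
$I{\left(F,E \right)} = \frac{469 + F}{-3 + E}$ ($I{\left(F,E \right)} = \frac{F + 469}{E - 3} = \frac{469 + F}{-3 + E}$)
$375049 - I{\left(-684,P \right)} = 375049 - \frac{469 - 684}{-3 + 533} = 375049 - \frac{1}{530} \left(-215\right) = 375049 - - \frac{43}{106} = 375049 + \frac{43}{106} = \frac{39755237}{106}$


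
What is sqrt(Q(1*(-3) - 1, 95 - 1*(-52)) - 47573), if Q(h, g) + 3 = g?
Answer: I*sqrt(47429) ≈ 217.78*I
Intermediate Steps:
Q(h, g) = -3 + g
sqrt(Q(1*(-3) - 1, 95 - 1*(-52)) - 47573) = sqrt((-3 + (95 - 1*(-52))) - 47573) = sqrt((-3 + (95 + 52)) - 47573) = sqrt((-3 + 147) - 47573) = sqrt(144 - 47573) = sqrt(-47429) = I*sqrt(47429)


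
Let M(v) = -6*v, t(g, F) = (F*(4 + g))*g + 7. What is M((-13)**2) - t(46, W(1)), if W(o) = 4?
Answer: -10221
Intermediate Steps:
t(g, F) = 7 + F*g*(4 + g) (t(g, F) = F*g*(4 + g) + 7 = 7 + F*g*(4 + g))
M((-13)**2) - t(46, W(1)) = -6*(-13)**2 - (7 + 4*46**2 + 4*4*46) = -6*169 - (7 + 4*2116 + 736) = -1014 - (7 + 8464 + 736) = -1014 - 1*9207 = -1014 - 9207 = -10221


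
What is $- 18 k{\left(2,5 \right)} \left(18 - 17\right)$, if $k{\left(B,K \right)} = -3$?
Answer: $54$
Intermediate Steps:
$- 18 k{\left(2,5 \right)} \left(18 - 17\right) = \left(-18\right) \left(-3\right) \left(18 - 17\right) = 54 \left(18 - 17\right) = 54 \cdot 1 = 54$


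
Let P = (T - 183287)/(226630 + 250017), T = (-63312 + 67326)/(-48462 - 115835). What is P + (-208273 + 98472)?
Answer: -8598730028238612/78311672159 ≈ -1.0980e+5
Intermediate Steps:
T = -4014/164297 (T = 4014/(-164297) = 4014*(-1/164297) = -4014/164297 ≈ -0.024431)
P = -30113508253/78311672159 (P = (-4014/164297 - 183287)/(226630 + 250017) = -30113508253/164297/476647 = -30113508253/164297*1/476647 = -30113508253/78311672159 ≈ -0.38453)
P + (-208273 + 98472) = -30113508253/78311672159 + (-208273 + 98472) = -30113508253/78311672159 - 109801 = -8598730028238612/78311672159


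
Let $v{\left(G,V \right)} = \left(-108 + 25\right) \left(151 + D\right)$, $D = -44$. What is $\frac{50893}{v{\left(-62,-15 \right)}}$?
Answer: $- \frac{50893}{8881} \approx -5.7305$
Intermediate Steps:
$v{\left(G,V \right)} = -8881$ ($v{\left(G,V \right)} = \left(-108 + 25\right) \left(151 - 44\right) = \left(-83\right) 107 = -8881$)
$\frac{50893}{v{\left(-62,-15 \right)}} = \frac{50893}{-8881} = 50893 \left(- \frac{1}{8881}\right) = - \frac{50893}{8881}$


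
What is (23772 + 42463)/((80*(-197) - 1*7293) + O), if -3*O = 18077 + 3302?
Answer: -198705/90538 ≈ -2.1947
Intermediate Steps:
O = -21379/3 (O = -(18077 + 3302)/3 = -⅓*21379 = -21379/3 ≈ -7126.3)
(23772 + 42463)/((80*(-197) - 1*7293) + O) = (23772 + 42463)/((80*(-197) - 1*7293) - 21379/3) = 66235/((-15760 - 7293) - 21379/3) = 66235/(-23053 - 21379/3) = 66235/(-90538/3) = 66235*(-3/90538) = -198705/90538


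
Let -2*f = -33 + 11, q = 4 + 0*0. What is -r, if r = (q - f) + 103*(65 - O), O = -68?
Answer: -13692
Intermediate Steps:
q = 4 (q = 4 + 0 = 4)
f = 11 (f = -(-33 + 11)/2 = -1/2*(-22) = 11)
r = 13692 (r = (4 - 1*11) + 103*(65 - 1*(-68)) = (4 - 11) + 103*(65 + 68) = -7 + 103*133 = -7 + 13699 = 13692)
-r = -1*13692 = -13692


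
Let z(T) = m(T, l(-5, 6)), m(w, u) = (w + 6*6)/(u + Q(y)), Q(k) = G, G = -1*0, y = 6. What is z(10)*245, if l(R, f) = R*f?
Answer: -1127/3 ≈ -375.67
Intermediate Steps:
G = 0
Q(k) = 0
m(w, u) = (36 + w)/u (m(w, u) = (w + 6*6)/(u + 0) = (w + 36)/u = (36 + w)/u)
z(T) = -6/5 - T/30 (z(T) = (36 + T)/((-5*6)) = (36 + T)/(-30) = -(36 + T)/30 = -6/5 - T/30)
z(10)*245 = (-6/5 - 1/30*10)*245 = (-6/5 - 1/3)*245 = -23/15*245 = -1127/3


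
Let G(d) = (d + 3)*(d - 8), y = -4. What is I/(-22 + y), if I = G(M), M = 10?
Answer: -1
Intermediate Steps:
G(d) = (-8 + d)*(3 + d) (G(d) = (3 + d)*(-8 + d) = (-8 + d)*(3 + d))
I = 26 (I = -24 + 10² - 5*10 = -24 + 100 - 50 = 26)
I/(-22 + y) = 26/(-22 - 4) = 26/(-26) = -1/26*26 = -1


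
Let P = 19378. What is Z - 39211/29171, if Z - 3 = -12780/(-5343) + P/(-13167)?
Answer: 1762189426496/684072406017 ≈ 2.5760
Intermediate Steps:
Z = 91930483/23450427 (Z = 3 + (-12780/(-5343) + 19378/(-13167)) = 3 + (-12780*(-1/5343) + 19378*(-1/13167)) = 3 + (4260/1781 - 19378/13167) = 3 + 21579202/23450427 = 91930483/23450427 ≈ 3.9202)
Z - 39211/29171 = 91930483/23450427 - 39211/29171 = 1762189426496/684072406017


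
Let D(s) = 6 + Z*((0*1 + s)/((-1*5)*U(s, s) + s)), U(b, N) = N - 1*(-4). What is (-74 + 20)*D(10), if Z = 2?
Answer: -306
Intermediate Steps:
U(b, N) = 4 + N (U(b, N) = N + 4 = 4 + N)
D(s) = 6 + 2*s/(-20 - 4*s) (D(s) = 6 + 2*((0*1 + s)/((-1*5)*(4 + s) + s)) = 6 + 2*((0 + s)/(-5*(4 + s) + s)) = 6 + 2*(s/((-20 - 5*s) + s)) = 6 + 2*(s/(-20 - 4*s)) = 6 + 2*s/(-20 - 4*s))
(-74 + 20)*D(10) = (-74 + 20)*((60 + 11*10)/(2*(5 + 10))) = -27*(60 + 110)/15 = -27*170/15 = -54*17/3 = -306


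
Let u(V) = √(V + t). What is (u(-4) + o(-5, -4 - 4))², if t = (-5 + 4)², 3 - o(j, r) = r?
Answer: (11 + I*√3)² ≈ 118.0 + 38.105*I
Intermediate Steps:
o(j, r) = 3 - r
t = 1 (t = (-1)² = 1)
u(V) = √(1 + V) (u(V) = √(V + 1) = √(1 + V))
(u(-4) + o(-5, -4 - 4))² = (√(1 - 4) + (3 - (-4 - 4)))² = (√(-3) + (3 - 1*(-8)))² = (I*√3 + (3 + 8))² = (I*√3 + 11)² = (11 + I*√3)²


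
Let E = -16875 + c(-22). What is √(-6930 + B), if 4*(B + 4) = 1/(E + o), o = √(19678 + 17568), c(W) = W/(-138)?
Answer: √(-32294799973 + 1913784*√37246)/(2*√(1164364 - 69*√37246)) ≈ 83.271*I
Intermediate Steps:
c(W) = -W/138 (c(W) = W*(-1/138) = -W/138)
o = √37246 ≈ 192.99
E = -1164364/69 (E = -16875 - 1/138*(-22) = -16875 + 11/69 = -1164364/69 ≈ -16875.)
B = -4 + 1/(4*(-1164364/69 + √37246)) ≈ -4.0000
√(-6930 + B) = √(-6930 + (-5422284870439/1355566196290 - 4761*√37246/5422264785160)) = √(-9399496025160139/1355566196290 - 4761*√37246/5422264785160)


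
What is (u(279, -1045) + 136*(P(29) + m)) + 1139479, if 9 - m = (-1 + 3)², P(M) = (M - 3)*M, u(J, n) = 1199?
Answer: 1243902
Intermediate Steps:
P(M) = M*(-3 + M) (P(M) = (-3 + M)*M = M*(-3 + M))
m = 5 (m = 9 - (-1 + 3)² = 9 - 1*2² = 9 - 1*4 = 9 - 4 = 5)
(u(279, -1045) + 136*(P(29) + m)) + 1139479 = (1199 + 136*(29*(-3 + 29) + 5)) + 1139479 = (1199 + 136*(29*26 + 5)) + 1139479 = (1199 + 136*(754 + 5)) + 1139479 = (1199 + 136*759) + 1139479 = (1199 + 103224) + 1139479 = 104423 + 1139479 = 1243902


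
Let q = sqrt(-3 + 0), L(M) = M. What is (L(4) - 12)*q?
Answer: -8*I*sqrt(3) ≈ -13.856*I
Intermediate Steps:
q = I*sqrt(3) (q = sqrt(-3) = I*sqrt(3) ≈ 1.732*I)
(L(4) - 12)*q = (4 - 12)*(I*sqrt(3)) = -8*I*sqrt(3)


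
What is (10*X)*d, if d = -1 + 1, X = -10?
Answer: 0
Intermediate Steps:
d = 0
(10*X)*d = (10*(-10))*0 = -100*0 = 0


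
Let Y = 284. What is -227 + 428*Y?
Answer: 121325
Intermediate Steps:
-227 + 428*Y = -227 + 428*284 = -227 + 121552 = 121325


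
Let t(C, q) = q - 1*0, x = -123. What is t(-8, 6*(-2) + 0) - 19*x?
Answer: 2325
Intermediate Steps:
t(C, q) = q (t(C, q) = q + 0 = q)
t(-8, 6*(-2) + 0) - 19*x = (6*(-2) + 0) - 19*(-123) = (-12 + 0) + 2337 = -12 + 2337 = 2325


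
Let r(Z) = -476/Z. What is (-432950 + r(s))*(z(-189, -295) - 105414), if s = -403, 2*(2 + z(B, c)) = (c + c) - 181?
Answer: 18460073686761/403 ≈ 4.5807e+10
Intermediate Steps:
z(B, c) = -185/2 + c (z(B, c) = -2 + ((c + c) - 181)/2 = -2 + (2*c - 181)/2 = -2 + (-181 + 2*c)/2 = -2 + (-181/2 + c) = -185/2 + c)
(-432950 + r(s))*(z(-189, -295) - 105414) = (-432950 - 476/(-403))*((-185/2 - 295) - 105414) = (-432950 - 476*(-1/403))*(-775/2 - 105414) = (-432950 + 476/403)*(-211603/2) = -174478374/403*(-211603/2) = 18460073686761/403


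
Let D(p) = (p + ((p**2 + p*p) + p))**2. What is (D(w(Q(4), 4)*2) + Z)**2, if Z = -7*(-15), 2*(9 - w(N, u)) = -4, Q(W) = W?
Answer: 1049086014001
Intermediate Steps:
w(N, u) = 11 (w(N, u) = 9 - 1/2*(-4) = 9 + 2 = 11)
Z = 105
D(p) = (2*p + 2*p**2)**2 (D(p) = (p + ((p**2 + p**2) + p))**2 = (p + (2*p**2 + p))**2 = (p + (p + 2*p**2))**2 = (2*p + 2*p**2)**2)
(D(w(Q(4), 4)*2) + Z)**2 = (4*(11*2)**2*(1 + 11*2)**2 + 105)**2 = (4*22**2*(1 + 22)**2 + 105)**2 = (4*484*23**2 + 105)**2 = (4*484*529 + 105)**2 = (1024144 + 105)**2 = 1024249**2 = 1049086014001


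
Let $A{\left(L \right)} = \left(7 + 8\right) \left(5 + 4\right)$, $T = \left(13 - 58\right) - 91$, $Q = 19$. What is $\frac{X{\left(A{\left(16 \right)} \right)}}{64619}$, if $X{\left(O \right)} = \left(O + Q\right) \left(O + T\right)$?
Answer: $- \frac{154}{64619} \approx -0.0023832$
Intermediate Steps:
$T = -136$ ($T = -45 - 91 = -136$)
$A{\left(L \right)} = 135$ ($A{\left(L \right)} = 15 \cdot 9 = 135$)
$X{\left(O \right)} = \left(-136 + O\right) \left(19 + O\right)$ ($X{\left(O \right)} = \left(O + 19\right) \left(O - 136\right) = \left(19 + O\right) \left(-136 + O\right) = \left(-136 + O\right) \left(19 + O\right)$)
$\frac{X{\left(A{\left(16 \right)} \right)}}{64619} = \frac{-2584 + 135^{2} - 15795}{64619} = \left(-2584 + 18225 - 15795\right) \frac{1}{64619} = \left(-154\right) \frac{1}{64619} = - \frac{154}{64619}$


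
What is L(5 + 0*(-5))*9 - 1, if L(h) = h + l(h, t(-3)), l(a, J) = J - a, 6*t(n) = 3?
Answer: 7/2 ≈ 3.5000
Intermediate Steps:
t(n) = ½ (t(n) = (⅙)*3 = ½)
L(h) = ½ (L(h) = h + (½ - h) = ½)
L(5 + 0*(-5))*9 - 1 = (½)*9 - 1 = 9/2 - 1 = 7/2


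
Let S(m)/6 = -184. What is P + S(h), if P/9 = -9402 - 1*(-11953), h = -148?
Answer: 21855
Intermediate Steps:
S(m) = -1104 (S(m) = 6*(-184) = -1104)
P = 22959 (P = 9*(-9402 - 1*(-11953)) = 9*(-9402 + 11953) = 9*2551 = 22959)
P + S(h) = 22959 - 1104 = 21855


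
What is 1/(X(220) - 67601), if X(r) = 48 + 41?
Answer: -1/67512 ≈ -1.4812e-5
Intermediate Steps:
X(r) = 89
1/(X(220) - 67601) = 1/(89 - 67601) = 1/(-67512) = -1/67512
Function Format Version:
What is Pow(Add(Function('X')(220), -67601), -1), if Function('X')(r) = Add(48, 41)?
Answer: Rational(-1, 67512) ≈ -1.4812e-5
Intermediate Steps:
Function('X')(r) = 89
Pow(Add(Function('X')(220), -67601), -1) = Pow(Add(89, -67601), -1) = Pow(-67512, -1) = Rational(-1, 67512)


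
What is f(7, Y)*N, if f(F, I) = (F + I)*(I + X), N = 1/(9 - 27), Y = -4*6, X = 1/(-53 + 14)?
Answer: -15929/702 ≈ -22.691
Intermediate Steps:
X = -1/39 (X = 1/(-39) = -1/39 ≈ -0.025641)
Y = -24
N = -1/18 (N = 1/(-18) = -1/18 ≈ -0.055556)
f(F, I) = (-1/39 + I)*(F + I) (f(F, I) = (F + I)*(I - 1/39) = (F + I)*(-1/39 + I) = (-1/39 + I)*(F + I))
f(7, Y)*N = ((-24)² - 1/39*7 - 1/39*(-24) + 7*(-24))*(-1/18) = (576 - 7/39 + 8/13 - 168)*(-1/18) = (15929/39)*(-1/18) = -15929/702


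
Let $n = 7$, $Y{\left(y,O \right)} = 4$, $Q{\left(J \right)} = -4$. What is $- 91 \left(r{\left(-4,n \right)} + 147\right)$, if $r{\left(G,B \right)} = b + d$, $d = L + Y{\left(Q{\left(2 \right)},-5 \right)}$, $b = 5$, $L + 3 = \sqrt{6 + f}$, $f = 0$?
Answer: $-13923 - 91 \sqrt{6} \approx -14146.0$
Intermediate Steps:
$L = -3 + \sqrt{6}$ ($L = -3 + \sqrt{6 + 0} = -3 + \sqrt{6} \approx -0.55051$)
$d = 1 + \sqrt{6}$ ($d = \left(-3 + \sqrt{6}\right) + 4 = 1 + \sqrt{6} \approx 3.4495$)
$r{\left(G,B \right)} = 6 + \sqrt{6}$ ($r{\left(G,B \right)} = 5 + \left(1 + \sqrt{6}\right) = 6 + \sqrt{6}$)
$- 91 \left(r{\left(-4,n \right)} + 147\right) = - 91 \left(\left(6 + \sqrt{6}\right) + 147\right) = - 91 \left(153 + \sqrt{6}\right) = -13923 - 91 \sqrt{6}$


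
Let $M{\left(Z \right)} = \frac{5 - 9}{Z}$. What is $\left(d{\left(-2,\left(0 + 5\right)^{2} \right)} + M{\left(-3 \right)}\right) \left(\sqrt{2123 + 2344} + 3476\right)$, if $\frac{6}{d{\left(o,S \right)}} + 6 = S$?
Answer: $\frac{326744}{57} + \frac{94 \sqrt{4467}}{57} \approx 5842.6$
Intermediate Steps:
$d{\left(o,S \right)} = \frac{6}{-6 + S}$
$M{\left(Z \right)} = - \frac{4}{Z}$ ($M{\left(Z \right)} = \frac{5 - 9}{Z} = - \frac{4}{Z}$)
$\left(d{\left(-2,\left(0 + 5\right)^{2} \right)} + M{\left(-3 \right)}\right) \left(\sqrt{2123 + 2344} + 3476\right) = \left(\frac{6}{-6 + \left(0 + 5\right)^{2}} - \frac{4}{-3}\right) \left(\sqrt{2123 + 2344} + 3476\right) = \left(\frac{6}{-6 + 5^{2}} - - \frac{4}{3}\right) \left(\sqrt{4467} + 3476\right) = \left(\frac{6}{-6 + 25} + \frac{4}{3}\right) \left(3476 + \sqrt{4467}\right) = \left(\frac{6}{19} + \frac{4}{3}\right) \left(3476 + \sqrt{4467}\right) = \frac{94 \left(3476 + \sqrt{4467}\right)}{57} = \frac{326744}{57} + \frac{94 \sqrt{4467}}{57}$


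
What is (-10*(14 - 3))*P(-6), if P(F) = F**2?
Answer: -3960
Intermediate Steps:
(-10*(14 - 3))*P(-6) = -10*(14 - 3)*(-6)**2 = -10*11*36 = -110*36 = -3960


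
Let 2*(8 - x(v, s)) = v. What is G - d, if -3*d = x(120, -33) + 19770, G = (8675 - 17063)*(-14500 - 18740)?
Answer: 836471078/3 ≈ 2.7882e+8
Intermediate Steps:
x(v, s) = 8 - v/2
G = 278817120 (G = -8388*(-33240) = 278817120)
d = -19718/3 (d = -((8 - 1/2*120) + 19770)/3 = -((8 - 60) + 19770)/3 = -(-52 + 19770)/3 = -1/3*19718 = -19718/3 ≈ -6572.7)
G - d = 278817120 - 1*(-19718/3) = 278817120 + 19718/3 = 836471078/3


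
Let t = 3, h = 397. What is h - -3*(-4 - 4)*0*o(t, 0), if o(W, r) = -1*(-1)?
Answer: 397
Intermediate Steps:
o(W, r) = 1
h - -3*(-4 - 4)*0*o(t, 0) = 397 - -3*(-4 - 4)*0 = 397 - -3*(-8)*0 = 397 - 24*0 = 397 - 0 = 397 - 1*0 = 397 + 0 = 397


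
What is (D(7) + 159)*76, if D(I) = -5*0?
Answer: 12084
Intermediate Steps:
D(I) = 0
(D(7) + 159)*76 = (0 + 159)*76 = 159*76 = 12084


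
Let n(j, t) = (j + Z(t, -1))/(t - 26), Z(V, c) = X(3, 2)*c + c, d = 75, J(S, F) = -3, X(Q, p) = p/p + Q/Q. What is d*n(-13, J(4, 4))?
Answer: 1200/29 ≈ 41.379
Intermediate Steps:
X(Q, p) = 2 (X(Q, p) = 1 + 1 = 2)
Z(V, c) = 3*c (Z(V, c) = 2*c + c = 3*c)
n(j, t) = (-3 + j)/(-26 + t) (n(j, t) = (j + 3*(-1))/(t - 26) = (j - 3)/(-26 + t) = (-3 + j)/(-26 + t))
d*n(-13, J(4, 4)) = 75*((-3 - 13)/(-26 - 3)) = 75*(-16/(-29)) = 75*(-1/29*(-16)) = 75*(16/29) = 1200/29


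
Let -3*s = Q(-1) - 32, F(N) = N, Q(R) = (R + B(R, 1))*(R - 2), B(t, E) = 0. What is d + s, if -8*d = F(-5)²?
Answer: 157/24 ≈ 6.5417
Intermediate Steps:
Q(R) = R*(-2 + R) (Q(R) = (R + 0)*(R - 2) = R*(-2 + R))
d = -25/8 (d = -⅛*(-5)² = -⅛*25 = -25/8 ≈ -3.1250)
s = 29/3 (s = -(-(-2 - 1) - 32)/3 = -(-1*(-3) - 32)/3 = -(3 - 32)/3 = -⅓*(-29) = 29/3 ≈ 9.6667)
d + s = -25/8 + 29/3 = 157/24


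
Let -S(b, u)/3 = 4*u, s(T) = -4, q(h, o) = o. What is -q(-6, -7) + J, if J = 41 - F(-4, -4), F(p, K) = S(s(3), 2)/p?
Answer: 42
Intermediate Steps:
S(b, u) = -12*u
F(p, K) = -24/p (F(p, K) = (-12*2)/p = -24/p)
J = 35 (J = 41 - (-24)/(-4) = 41 - (-24)*(-1)/4 = 41 - 1*6 = 41 - 6 = 35)
-q(-6, -7) + J = -1*(-7) + 35 = 7 + 35 = 42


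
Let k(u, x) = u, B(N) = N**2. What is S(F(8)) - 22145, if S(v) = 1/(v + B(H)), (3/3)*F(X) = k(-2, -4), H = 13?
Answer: -3698214/167 ≈ -22145.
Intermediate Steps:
F(X) = -2
S(v) = 1/(169 + v) (S(v) = 1/(v + 13**2) = 1/(v + 169) = 1/(169 + v))
S(F(8)) - 22145 = 1/(169 - 2) - 22145 = 1/167 - 22145 = -3698214/167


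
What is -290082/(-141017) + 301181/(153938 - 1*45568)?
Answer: 73907827417/15282012290 ≈ 4.8363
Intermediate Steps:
-290082/(-141017) + 301181/(153938 - 1*45568) = -290082*(-1/141017) + 301181/(153938 - 45568) = 290082/141017 + 301181/108370 = 73907827417/15282012290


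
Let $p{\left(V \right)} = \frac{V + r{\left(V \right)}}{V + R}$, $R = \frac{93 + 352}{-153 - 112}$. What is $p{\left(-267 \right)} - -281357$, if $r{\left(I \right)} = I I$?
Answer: $\frac{22487413}{80} \approx 2.8109 \cdot 10^{5}$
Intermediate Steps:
$r{\left(I \right)} = I^{2}$
$R = - \frac{89}{53}$ ($R = \frac{445}{-265} = 445 \left(- \frac{1}{265}\right) = - \frac{89}{53} \approx -1.6792$)
$p{\left(V \right)} = \frac{V + V^{2}}{- \frac{89}{53} + V}$ ($p{\left(V \right)} = \frac{V + V^{2}}{V - \frac{89}{53}} = \frac{V + V^{2}}{- \frac{89}{53} + V}$)
$p{\left(-267 \right)} - -281357 = 53 \left(-267\right) \frac{1}{-89 + 53 \left(-267\right)} \left(1 - 267\right) - -281357 = 53 \left(-267\right) \frac{1}{-89 - 14151} \left(-266\right) + 281357 = 53 \left(-267\right) \frac{1}{-14240} \left(-266\right) + 281357 = 53 \left(-267\right) \left(- \frac{1}{14240}\right) \left(-266\right) + 281357 = - \frac{21147}{80} + 281357 = \frac{22487413}{80}$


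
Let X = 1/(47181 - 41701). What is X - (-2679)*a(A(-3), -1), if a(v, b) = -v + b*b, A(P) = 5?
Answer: -58723679/5480 ≈ -10716.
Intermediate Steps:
a(v, b) = b² - v (a(v, b) = -v + b² = b² - v)
X = 1/5480 ≈ 0.00018248
X - (-2679)*a(A(-3), -1) = 1/5480 - (-2679)*((-1)² - 1*5) = 1/5480 - (-2679)*(1 - 5) = 1/5480 - (-2679)*(-4) = 1/5480 - 1*10716 = 1/5480 - 10716 = -58723679/5480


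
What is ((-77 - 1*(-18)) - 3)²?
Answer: 3844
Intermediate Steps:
((-77 - 1*(-18)) - 3)² = ((-77 + 18) - 3)² = (-59 - 3)² = (-62)² = 3844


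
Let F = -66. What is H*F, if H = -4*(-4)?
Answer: -1056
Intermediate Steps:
H = 16
H*F = 16*(-66) = -1056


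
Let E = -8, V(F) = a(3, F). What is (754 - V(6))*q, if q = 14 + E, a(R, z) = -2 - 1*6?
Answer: 4572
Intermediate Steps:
a(R, z) = -8 (a(R, z) = -2 - 6 = -8)
V(F) = -8
q = 6 (q = 14 - 8 = 6)
(754 - V(6))*q = (754 - 1*(-8))*6 = (754 + 8)*6 = 762*6 = 4572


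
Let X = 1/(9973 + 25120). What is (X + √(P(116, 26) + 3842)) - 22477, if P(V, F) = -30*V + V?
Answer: -788785360/35093 + √478 ≈ -22455.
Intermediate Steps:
P(V, F) = -29*V
X = 1/35093 ≈ 2.8496e-5
(X + √(P(116, 26) + 3842)) - 22477 = (1/35093 + √(-29*116 + 3842)) - 22477 = (1/35093 + √(-3364 + 3842)) - 22477 = (1/35093 + √478) - 22477 = -788785360/35093 + √478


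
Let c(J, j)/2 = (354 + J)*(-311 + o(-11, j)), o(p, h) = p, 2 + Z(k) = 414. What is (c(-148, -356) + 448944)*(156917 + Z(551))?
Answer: 49760016120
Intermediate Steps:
Z(k) = 412 (Z(k) = -2 + 414 = 412)
c(J, j) = -227976 - 644*J (c(J, j) = 2*((354 + J)*(-311 - 11)) = 2*((354 + J)*(-322)) = 2*(-113988 - 322*J) = -227976 - 644*J)
(c(-148, -356) + 448944)*(156917 + Z(551)) = ((-227976 - 644*(-148)) + 448944)*(156917 + 412) = ((-227976 + 95312) + 448944)*157329 = (-132664 + 448944)*157329 = 316280*157329 = 49760016120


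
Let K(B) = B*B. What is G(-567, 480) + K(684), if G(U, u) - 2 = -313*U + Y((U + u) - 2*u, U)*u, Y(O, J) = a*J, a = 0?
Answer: 645329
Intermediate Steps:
Y(O, J) = 0 (Y(O, J) = 0*J = 0)
K(B) = B²
G(U, u) = 2 - 313*U (G(U, u) = 2 + (-313*U + 0*u) = 2 + (-313*U + 0) = 2 - 313*U)
G(-567, 480) + K(684) = (2 - 313*(-567)) + 684² = (2 + 177471) + 467856 = 177473 + 467856 = 645329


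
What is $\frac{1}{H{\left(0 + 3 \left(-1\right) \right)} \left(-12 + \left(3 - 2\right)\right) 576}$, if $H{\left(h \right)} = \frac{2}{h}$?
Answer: $\frac{1}{4224} \approx 0.00023674$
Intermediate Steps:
$\frac{1}{H{\left(0 + 3 \left(-1\right) \right)} \left(-12 + \left(3 - 2\right)\right) 576} = \frac{1}{\frac{2}{0 + 3 \left(-1\right)} \left(-12 + \left(3 - 2\right)\right) 576} = \frac{1}{\frac{2}{0 - 3} \left(-12 + 1\right)} \frac{1}{576} = \frac{1}{\frac{2}{-3} \left(-11\right)} \frac{1}{576} = \frac{1}{2 \left(- \frac{1}{3}\right) \left(-11\right)} \frac{1}{576} = \frac{1}{\left(- \frac{2}{3}\right) \left(-11\right)} \frac{1}{576} = \frac{1}{\frac{22}{3}} \cdot \frac{1}{576} = \frac{3}{22} \cdot \frac{1}{576} = \frac{1}{4224}$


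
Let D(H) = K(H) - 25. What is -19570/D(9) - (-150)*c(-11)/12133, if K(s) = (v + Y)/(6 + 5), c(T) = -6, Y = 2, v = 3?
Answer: 261162791/327591 ≈ 797.22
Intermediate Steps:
K(s) = 5/11 (K(s) = (3 + 2)/(6 + 5) = 5/11)
D(H) = -270/11 (D(H) = 5/11 - 25 = -270/11)
-19570/D(9) - (-150)*c(-11)/12133 = -19570/(-270/11) - (-150)*(-6)/12133 = -19570*(-11/270) - 1*900*(1/12133) = 21527/27 - 900*1/12133 = 21527/27 - 900/12133 = 261162791/327591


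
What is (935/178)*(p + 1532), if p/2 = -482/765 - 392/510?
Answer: 6434120/801 ≈ 8032.6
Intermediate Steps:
p = -428/153 (p = 2*(-482/765 - 392/510) = 2*(-482*1/765 - 392*1/510) = 2*(-482/765 - 196/255) = 2*(-214/153) = -428/153 ≈ -2.7974)
(935/178)*(p + 1532) = (935/178)*(-428/153 + 1532) = (935*(1/178))*(233968/153) = (935/178)*(233968/153) = 6434120/801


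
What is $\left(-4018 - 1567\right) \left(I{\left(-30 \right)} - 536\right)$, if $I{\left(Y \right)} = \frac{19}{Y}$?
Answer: $\frac{17982583}{6} \approx 2.9971 \cdot 10^{6}$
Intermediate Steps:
$\left(-4018 - 1567\right) \left(I{\left(-30 \right)} - 536\right) = \left(-4018 - 1567\right) \left(\frac{19}{-30} - 536\right) = - 5585 \left(19 \left(- \frac{1}{30}\right) - 536\right) = - 5585 \left(- \frac{19}{30} - 536\right) = \left(-5585\right) \left(- \frac{16099}{30}\right) = \frac{17982583}{6}$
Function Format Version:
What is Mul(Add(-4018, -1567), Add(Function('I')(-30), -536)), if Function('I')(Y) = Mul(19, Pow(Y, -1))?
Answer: Rational(17982583, 6) ≈ 2.9971e+6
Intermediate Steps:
Mul(Add(-4018, -1567), Add(Function('I')(-30), -536)) = Mul(Add(-4018, -1567), Add(Mul(19, Pow(-30, -1)), -536)) = Mul(-5585, Add(Mul(19, Rational(-1, 30)), -536)) = Mul(-5585, Add(Rational(-19, 30), -536)) = Mul(-5585, Rational(-16099, 30)) = Rational(17982583, 6)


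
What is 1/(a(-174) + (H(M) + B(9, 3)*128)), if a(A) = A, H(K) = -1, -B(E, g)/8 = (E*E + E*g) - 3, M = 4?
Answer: -1/107695 ≈ -9.2855e-6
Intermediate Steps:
B(E, g) = 24 - 8*E**2 - 8*E*g (B(E, g) = -8*((E*E + E*g) - 3) = -8*((E**2 + E*g) - 3) = -8*(-3 + E**2 + E*g) = 24 - 8*E**2 - 8*E*g)
1/(a(-174) + (H(M) + B(9, 3)*128)) = 1/(-174 + (-1 + (24 - 8*9**2 - 8*9*3)*128)) = 1/(-174 + (-1 + (24 - 8*81 - 216)*128)) = 1/(-174 + (-1 + (24 - 648 - 216)*128)) = 1/(-174 + (-1 - 840*128)) = 1/(-174 + (-1 - 107520)) = 1/(-174 - 107521) = 1/(-107695) = -1/107695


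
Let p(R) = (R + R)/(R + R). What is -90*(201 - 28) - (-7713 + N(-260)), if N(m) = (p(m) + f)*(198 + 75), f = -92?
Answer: 16986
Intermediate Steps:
p(R) = 1 (p(R) = (2*R)/((2*R)) = (2*R)*(1/(2*R)) = 1)
N(m) = -24843 (N(m) = (1 - 92)*(198 + 75) = -91*273 = -24843)
-90*(201 - 28) - (-7713 + N(-260)) = -90*(201 - 28) - (-7713 - 24843) = -90*173 - 1*(-32556) = -15570 + 32556 = 16986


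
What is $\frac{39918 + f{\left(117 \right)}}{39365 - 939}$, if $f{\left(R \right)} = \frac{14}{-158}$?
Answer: $\frac{3153515}{3035654} \approx 1.0388$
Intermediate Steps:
$f{\left(R \right)} = - \frac{7}{79}$ ($f{\left(R \right)} = 14 \left(- \frac{1}{158}\right) = - \frac{7}{79}$)
$\frac{39918 + f{\left(117 \right)}}{39365 - 939} = \frac{39918 - \frac{7}{79}}{39365 - 939} = \frac{3153515}{79 \cdot 38426} = \frac{3153515}{79} \cdot \frac{1}{38426} = \frac{3153515}{3035654}$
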